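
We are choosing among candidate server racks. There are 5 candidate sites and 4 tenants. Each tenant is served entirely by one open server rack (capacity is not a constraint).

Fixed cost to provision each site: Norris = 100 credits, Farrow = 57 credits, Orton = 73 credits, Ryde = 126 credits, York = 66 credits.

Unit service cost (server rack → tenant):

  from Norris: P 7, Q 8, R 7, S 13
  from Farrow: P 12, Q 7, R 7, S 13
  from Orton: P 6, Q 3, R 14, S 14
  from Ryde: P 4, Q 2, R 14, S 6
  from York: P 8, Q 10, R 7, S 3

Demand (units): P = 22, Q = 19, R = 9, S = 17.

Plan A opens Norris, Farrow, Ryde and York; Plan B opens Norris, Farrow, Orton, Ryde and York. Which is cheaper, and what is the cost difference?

Plan A is cheaper by 73.

Plan A: {Norris, Farrow, Ryde, York}: P→Ryde 4·22=88, Q→Ryde 2·19=38, R→Norris 7·9=63, S→York 3·17=51. Service 240; fixed 349; total 589.
Plan B: {Norris, Farrow, Orton, Ryde, York}: P→Ryde 4·22=88, Q→Ryde 2·19=38, R→Norris 7·9=63, S→York 3·17=51. Service 240; fixed 422; total 662.
Difference: |589 − 662| = 73.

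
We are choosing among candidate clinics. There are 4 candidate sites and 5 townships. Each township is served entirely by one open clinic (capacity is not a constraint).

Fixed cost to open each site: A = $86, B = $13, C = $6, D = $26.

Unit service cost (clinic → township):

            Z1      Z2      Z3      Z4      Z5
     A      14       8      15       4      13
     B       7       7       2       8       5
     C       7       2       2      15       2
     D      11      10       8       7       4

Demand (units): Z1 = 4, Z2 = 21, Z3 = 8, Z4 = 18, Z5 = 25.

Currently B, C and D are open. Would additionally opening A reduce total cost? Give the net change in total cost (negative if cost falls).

Current service cost with {B, C, D}: 262.
Adding A: each township re-picks its cheapest; new service cost 208, saving 54.
Extra fixed cost: 86. Net change = 86 − 54 = 32.
(Totals: 307 → 339.)

No — net change +32 (cost rises by 32).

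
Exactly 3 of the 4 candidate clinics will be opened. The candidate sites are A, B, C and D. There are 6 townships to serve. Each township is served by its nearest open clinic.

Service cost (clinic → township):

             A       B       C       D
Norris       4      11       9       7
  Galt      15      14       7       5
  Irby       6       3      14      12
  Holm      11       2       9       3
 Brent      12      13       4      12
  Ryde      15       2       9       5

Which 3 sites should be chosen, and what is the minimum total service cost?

Choose A, B and C; total service cost 22.

With exactly 3 open, each township uses its cheapest among the chosen.
{A, B, C}: Norris→A 4, Galt→C 7, Irby→B 3, Holm→B 2, Brent→C 4, Ryde→B 2. Service cost 22.
{B, C, D}: service cost 23
{A, C, D}: service cost 27
Among all 4 size-3 choices, {A, B, C} is lowest.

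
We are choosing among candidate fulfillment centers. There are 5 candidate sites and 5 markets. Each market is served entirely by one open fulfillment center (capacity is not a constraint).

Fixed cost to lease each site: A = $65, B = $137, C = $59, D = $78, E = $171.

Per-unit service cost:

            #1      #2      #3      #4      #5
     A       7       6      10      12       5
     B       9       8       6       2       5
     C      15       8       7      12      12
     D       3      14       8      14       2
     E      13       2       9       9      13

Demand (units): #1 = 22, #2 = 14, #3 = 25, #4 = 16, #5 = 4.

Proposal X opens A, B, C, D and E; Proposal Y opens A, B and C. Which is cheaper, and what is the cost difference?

Proposal X: {A, B, C, D, E}: #1→D 3·22=66, #2→E 2·14=28, #3→B 6·25=150, #4→B 2·16=32, #5→D 2·4=8. Service 284; fixed 510; total 794.
Proposal Y: {A, B, C}: #1→A 7·22=154, #2→A 6·14=84, #3→B 6·25=150, #4→B 2·16=32, #5→A 5·4=20. Service 440; fixed 261; total 701.
Difference: |794 − 701| = 93.

Proposal Y is cheaper by 93.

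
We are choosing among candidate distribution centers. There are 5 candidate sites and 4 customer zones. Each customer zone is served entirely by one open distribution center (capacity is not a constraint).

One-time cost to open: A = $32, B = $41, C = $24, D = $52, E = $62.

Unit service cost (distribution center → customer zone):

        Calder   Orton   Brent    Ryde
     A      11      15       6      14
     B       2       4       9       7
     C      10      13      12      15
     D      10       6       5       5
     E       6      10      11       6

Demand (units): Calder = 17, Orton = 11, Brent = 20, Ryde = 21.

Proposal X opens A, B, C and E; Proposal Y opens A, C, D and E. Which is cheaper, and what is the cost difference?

Proposal X is cheaper by 60.

Proposal X: {A, B, C, E}: Calder→B 2·17=34, Orton→B 4·11=44, Brent→A 6·20=120, Ryde→E 6·21=126. Service 324; fixed 159; total 483.
Proposal Y: {A, C, D, E}: Calder→E 6·17=102, Orton→D 6·11=66, Brent→D 5·20=100, Ryde→D 5·21=105. Service 373; fixed 170; total 543.
Difference: |483 − 543| = 60.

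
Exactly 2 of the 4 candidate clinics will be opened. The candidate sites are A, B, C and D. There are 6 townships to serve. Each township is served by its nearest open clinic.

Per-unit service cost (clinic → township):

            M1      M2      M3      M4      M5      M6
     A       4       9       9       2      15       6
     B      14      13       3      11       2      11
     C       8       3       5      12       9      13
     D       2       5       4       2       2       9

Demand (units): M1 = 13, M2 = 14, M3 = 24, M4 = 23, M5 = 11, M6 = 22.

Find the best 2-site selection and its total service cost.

Choose A and D; total service cost 392.

With exactly 2 open, each township uses its cheapest among the chosen.
{A, D}: M1→D 2·13=26, M2→D 5·14=70, M3→D 4·24=96, M4→A 2·23=46, M5→D 2·11=22, M6→A 6·22=132. Service cost 392.
{C, D}: service cost 430
{B, D}: service cost 434
Among all 6 size-2 choices, {A, D} is lowest.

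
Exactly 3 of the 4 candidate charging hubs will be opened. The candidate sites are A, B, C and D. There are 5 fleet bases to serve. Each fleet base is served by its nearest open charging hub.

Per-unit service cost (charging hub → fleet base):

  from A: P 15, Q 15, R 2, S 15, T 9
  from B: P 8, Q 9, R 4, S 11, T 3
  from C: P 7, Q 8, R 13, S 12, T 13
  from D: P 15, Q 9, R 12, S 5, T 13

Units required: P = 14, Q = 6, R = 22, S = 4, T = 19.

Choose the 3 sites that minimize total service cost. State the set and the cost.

Choose A, B and D; total service cost 287.

With exactly 3 open, each fleet base uses its cheapest among the chosen.
{A, B, D}: P→B 8·14=112, Q→B 9·6=54, R→A 2·22=44, S→D 5·4=20, T→B 3·19=57. Service cost 287.
{A, B, C}: service cost 291
{B, C, D}: service cost 311
Among all 4 size-3 choices, {A, B, D} is lowest.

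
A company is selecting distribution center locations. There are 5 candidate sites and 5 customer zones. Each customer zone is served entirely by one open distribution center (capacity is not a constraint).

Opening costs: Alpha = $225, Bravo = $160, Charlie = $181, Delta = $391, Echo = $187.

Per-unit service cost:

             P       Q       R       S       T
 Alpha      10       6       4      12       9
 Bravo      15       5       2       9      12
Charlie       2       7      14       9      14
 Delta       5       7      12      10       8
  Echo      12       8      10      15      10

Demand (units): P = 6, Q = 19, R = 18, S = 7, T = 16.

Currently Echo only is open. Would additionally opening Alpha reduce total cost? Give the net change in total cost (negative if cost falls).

No — net change +30 (cost rises by 30).

Current service cost with {Echo}: 669.
Adding Alpha: each customer zone re-picks its cheapest; new service cost 474, saving 195.
Extra fixed cost: 225. Net change = 225 − 195 = 30.
(Totals: 856 → 886.)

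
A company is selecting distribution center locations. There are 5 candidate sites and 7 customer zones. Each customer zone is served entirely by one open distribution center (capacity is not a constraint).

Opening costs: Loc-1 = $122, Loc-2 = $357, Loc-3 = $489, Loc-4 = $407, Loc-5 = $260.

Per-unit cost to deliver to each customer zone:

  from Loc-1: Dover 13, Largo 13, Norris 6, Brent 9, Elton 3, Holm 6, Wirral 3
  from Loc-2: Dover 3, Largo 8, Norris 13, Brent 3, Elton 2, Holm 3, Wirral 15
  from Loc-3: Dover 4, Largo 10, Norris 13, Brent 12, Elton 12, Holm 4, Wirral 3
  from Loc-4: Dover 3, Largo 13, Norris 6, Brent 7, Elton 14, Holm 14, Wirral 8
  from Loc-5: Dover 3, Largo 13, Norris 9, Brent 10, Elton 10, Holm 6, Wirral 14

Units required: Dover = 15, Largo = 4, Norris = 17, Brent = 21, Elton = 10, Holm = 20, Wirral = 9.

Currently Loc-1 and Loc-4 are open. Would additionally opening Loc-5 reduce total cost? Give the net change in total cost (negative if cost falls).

No — net change +260 (cost rises by 260).

Current service cost with {Loc-1, Loc-4}: 523.
Adding Loc-5: each customer zone re-picks its cheapest; new service cost 523, saving 0.
Extra fixed cost: 260. Net change = 260 − 0 = 260.
(Totals: 1052 → 1312.)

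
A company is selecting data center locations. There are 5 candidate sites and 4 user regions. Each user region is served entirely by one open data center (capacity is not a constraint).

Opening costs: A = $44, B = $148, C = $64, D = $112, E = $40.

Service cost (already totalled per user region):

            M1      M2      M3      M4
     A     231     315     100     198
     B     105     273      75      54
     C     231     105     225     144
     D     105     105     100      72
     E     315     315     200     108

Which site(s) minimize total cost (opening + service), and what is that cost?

Open D only; minimum total cost 494.

For any fixed open set, each user region goes to its cheapest open site; total = fixed + service.
{D}: M1→D 105, M2→D 105, M3→D 100, M4→D 72. Service 382; fixed 112; total 494.
{D, E}: M1→D 105, M2→D 105, M3→D 100, M4→D 72. Service 382; fixed 152; total 534.
{A, D}: service 382 + fixed 156 = 538
{A, B, C, D, E}: service 339 + fixed 408 = 747
No other subset beats 494.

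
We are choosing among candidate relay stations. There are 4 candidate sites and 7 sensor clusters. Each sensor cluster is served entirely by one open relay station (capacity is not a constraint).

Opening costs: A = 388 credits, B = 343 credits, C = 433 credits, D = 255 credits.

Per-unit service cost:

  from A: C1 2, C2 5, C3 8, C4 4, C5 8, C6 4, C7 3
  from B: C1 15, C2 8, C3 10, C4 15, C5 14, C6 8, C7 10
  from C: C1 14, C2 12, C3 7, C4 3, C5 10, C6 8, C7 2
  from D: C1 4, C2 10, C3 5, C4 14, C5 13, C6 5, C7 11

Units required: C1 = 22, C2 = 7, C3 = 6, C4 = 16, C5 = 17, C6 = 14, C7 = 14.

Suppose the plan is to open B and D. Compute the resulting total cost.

Total cost: 1427

Each sensor cluster is assigned to its cheapest site among the open ones.
{B, D}: C1→D 4·22=88, C2→B 8·7=56, C3→D 5·6=30, C4→D 14·16=224, C5→D 13·17=221, C6→D 5·14=70, C7→B 10·14=140. Service 829; fixed 598; total 1427.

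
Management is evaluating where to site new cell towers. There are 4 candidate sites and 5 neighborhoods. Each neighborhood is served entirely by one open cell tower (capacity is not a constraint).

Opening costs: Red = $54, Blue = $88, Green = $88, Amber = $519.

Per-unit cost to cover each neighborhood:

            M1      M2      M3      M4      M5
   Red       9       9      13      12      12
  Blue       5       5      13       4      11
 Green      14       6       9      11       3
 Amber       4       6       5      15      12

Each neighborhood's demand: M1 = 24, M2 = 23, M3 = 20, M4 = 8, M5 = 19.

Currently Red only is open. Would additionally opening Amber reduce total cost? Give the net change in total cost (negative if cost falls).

Current service cost with {Red}: 1007.
Adding Amber: each neighborhood re-picks its cheapest; new service cost 658, saving 349.
Extra fixed cost: 519. Net change = 519 − 349 = 170.
(Totals: 1061 → 1231.)

No — net change +170 (cost rises by 170).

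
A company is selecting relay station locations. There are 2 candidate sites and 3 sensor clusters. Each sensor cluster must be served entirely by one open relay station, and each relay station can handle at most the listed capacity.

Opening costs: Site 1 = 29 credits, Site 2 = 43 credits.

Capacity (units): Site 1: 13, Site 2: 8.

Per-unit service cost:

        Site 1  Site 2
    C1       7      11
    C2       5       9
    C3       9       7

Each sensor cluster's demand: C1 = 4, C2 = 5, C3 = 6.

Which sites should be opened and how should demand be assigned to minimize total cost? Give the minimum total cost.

Minimum total cost: 167

Open {Site 1, Site 2}: C1→Site 1 7·4=28, C2→Site 1 5·5=25, C3→Site 2 7·6=42.
Loads: Site 1 carries 9/13, Site 2 carries 6/8. Service 95; fixed 72; total 167.
Next best feasible plan costs 195.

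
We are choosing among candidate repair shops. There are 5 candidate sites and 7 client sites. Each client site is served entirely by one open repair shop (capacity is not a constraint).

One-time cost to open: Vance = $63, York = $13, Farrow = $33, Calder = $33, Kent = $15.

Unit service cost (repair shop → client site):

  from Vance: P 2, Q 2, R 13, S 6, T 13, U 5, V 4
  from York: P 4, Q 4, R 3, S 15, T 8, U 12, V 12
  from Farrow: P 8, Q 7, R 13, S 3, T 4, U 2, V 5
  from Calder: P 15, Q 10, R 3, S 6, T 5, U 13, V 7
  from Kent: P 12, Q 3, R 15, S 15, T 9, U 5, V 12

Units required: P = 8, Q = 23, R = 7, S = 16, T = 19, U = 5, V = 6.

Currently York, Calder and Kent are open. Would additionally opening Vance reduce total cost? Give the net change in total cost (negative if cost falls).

No — net change +6 (cost rises by 6).

Current service cost with {York, Calder, Kent}: 380.
Adding Vance: each client site re-picks its cheapest; new service cost 323, saving 57.
Extra fixed cost: 63. Net change = 63 − 57 = 6.
(Totals: 441 → 447.)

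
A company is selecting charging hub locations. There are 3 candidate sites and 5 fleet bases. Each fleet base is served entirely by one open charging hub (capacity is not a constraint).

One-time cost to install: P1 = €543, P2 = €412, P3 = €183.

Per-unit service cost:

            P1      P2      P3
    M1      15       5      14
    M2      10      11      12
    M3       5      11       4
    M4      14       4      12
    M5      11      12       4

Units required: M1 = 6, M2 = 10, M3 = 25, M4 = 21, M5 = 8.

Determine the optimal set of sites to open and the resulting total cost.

For any fixed open set, each fleet base goes to its cheapest open site; total = fixed + service.
{P3}: M1→P3 14·6=84, M2→P3 12·10=120, M3→P3 4·25=100, M4→P3 12·21=252, M5→P3 4·8=32. Service 588; fixed 183; total 771.
{P2, P3}: M1→P2 5·6=30, M2→P2 11·10=110, M3→P3 4·25=100, M4→P2 4·21=84, M5→P3 4·8=32. Service 356; fixed 595; total 951.
{P2}: M1→P2 5·6=30, M2→P2 11·10=110, M3→P2 11·25=275, M4→P2 4·21=84, M5→P2 12·8=96. Service 595; fixed 412; total 1007.
{P1, P2, P3}: service 346 + fixed 1138 = 1484
No other subset beats 771.

Open P3 only; minimum total cost 771.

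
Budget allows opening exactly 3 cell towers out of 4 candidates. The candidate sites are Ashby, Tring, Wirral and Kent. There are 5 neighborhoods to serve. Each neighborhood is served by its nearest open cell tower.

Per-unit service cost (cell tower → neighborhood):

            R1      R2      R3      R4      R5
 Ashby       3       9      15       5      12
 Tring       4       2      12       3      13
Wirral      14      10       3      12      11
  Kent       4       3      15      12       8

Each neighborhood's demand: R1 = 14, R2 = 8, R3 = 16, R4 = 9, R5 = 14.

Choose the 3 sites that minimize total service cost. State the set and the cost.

With exactly 3 open, each neighborhood uses its cheapest among the chosen.
{Tring, Wirral, Kent}: R1→Tring 4·14=56, R2→Tring 2·8=16, R3→Wirral 3·16=48, R4→Tring 3·9=27, R5→Kent 8·14=112. Service cost 259.
{Ashby, Wirral, Kent}: service cost 271
{Ashby, Tring, Wirral}: service cost 287
Among all 4 size-3 choices, {Tring, Wirral, Kent} is lowest.

Choose Tring, Wirral and Kent; total service cost 259.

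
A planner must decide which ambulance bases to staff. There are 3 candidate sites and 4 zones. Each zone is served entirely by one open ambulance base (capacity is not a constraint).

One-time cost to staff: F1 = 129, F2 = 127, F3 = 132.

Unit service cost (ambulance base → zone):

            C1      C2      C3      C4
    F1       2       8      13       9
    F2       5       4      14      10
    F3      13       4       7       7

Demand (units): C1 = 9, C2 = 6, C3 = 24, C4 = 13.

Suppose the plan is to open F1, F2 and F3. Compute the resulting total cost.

Each zone is assigned to its cheapest site among the open ones.
{F1, F2, F3}: C1→F1 2·9=18, C2→F2 4·6=24, C3→F3 7·24=168, C4→F3 7·13=91. Service 301; fixed 388; total 689.

Total cost: 689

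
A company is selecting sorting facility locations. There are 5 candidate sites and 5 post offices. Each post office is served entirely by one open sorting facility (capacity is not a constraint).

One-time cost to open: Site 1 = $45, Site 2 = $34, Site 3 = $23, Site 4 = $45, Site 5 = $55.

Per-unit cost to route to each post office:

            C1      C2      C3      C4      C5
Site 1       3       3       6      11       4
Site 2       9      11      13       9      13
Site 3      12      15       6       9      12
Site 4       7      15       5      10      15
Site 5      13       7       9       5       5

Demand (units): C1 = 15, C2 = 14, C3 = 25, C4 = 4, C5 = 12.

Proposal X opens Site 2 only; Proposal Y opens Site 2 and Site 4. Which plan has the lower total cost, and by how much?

Proposal Y is cheaper by 185.

Proposal X: {Site 2}: C1→Site 2 9·15=135, C2→Site 2 11·14=154, C3→Site 2 13·25=325, C4→Site 2 9·4=36, C5→Site 2 13·12=156. Service 806; fixed 34; total 840.
Proposal Y: {Site 2, Site 4}: C1→Site 4 7·15=105, C2→Site 2 11·14=154, C3→Site 4 5·25=125, C4→Site 2 9·4=36, C5→Site 2 13·12=156. Service 576; fixed 79; total 655.
Difference: |840 − 655| = 185.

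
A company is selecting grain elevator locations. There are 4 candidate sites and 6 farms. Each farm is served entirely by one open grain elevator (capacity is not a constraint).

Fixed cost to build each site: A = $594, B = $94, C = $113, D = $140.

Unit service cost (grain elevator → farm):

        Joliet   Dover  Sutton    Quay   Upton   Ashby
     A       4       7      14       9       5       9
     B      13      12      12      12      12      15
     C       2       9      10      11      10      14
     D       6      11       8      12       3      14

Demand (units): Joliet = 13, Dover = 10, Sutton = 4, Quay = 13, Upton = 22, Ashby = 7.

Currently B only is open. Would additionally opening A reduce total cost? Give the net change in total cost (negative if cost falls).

Current service cost with {B}: 862.
Adding A: each farm re-picks its cheapest; new service cost 460, saving 402.
Extra fixed cost: 594. Net change = 594 − 402 = 192.
(Totals: 956 → 1148.)

No — net change +192 (cost rises by 192).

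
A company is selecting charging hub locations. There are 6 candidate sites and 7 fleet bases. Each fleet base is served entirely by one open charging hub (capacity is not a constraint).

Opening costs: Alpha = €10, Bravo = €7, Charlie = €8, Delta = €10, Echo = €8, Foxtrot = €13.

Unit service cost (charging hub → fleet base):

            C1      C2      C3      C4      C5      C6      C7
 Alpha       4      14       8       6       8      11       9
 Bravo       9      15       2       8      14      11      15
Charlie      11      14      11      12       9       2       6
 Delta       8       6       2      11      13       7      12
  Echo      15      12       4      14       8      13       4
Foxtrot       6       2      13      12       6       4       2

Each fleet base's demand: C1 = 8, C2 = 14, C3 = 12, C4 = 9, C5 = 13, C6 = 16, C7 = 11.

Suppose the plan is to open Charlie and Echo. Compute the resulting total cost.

Total cost: 608

Each fleet base is assigned to its cheapest site among the open ones.
{Charlie, Echo}: C1→Charlie 11·8=88, C2→Echo 12·14=168, C3→Echo 4·12=48, C4→Charlie 12·9=108, C5→Echo 8·13=104, C6→Charlie 2·16=32, C7→Echo 4·11=44. Service 592; fixed 16; total 608.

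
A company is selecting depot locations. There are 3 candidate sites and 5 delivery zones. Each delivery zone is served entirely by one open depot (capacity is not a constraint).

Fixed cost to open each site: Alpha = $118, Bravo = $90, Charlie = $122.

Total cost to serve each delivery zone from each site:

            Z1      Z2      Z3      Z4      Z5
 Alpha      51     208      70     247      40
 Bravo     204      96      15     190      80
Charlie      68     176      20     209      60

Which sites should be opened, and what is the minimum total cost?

For any fixed open set, each delivery zone goes to its cheapest open site; total = fixed + service.
{Alpha, Bravo}: Z1→Alpha 51, Z2→Bravo 96, Z3→Bravo 15, Z4→Bravo 190, Z5→Alpha 40. Service 392; fixed 208; total 600.
{Bravo, Charlie}: service 429 + fixed 212 = 641
{Charlie}: service 533 + fixed 122 = 655
{Alpha, Bravo, Charlie}: service 392 + fixed 330 = 722
(All 7 nonempty subsets were checked; Alpha and Bravo is lowest.)

Open Alpha and Bravo; minimum total cost 600.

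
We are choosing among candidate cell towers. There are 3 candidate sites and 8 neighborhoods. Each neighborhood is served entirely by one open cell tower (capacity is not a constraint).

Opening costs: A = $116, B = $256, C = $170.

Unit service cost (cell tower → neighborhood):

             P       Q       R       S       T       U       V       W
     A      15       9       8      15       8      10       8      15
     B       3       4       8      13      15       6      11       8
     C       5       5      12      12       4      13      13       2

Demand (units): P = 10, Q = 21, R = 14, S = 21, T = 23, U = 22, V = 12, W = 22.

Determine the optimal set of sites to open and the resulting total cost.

Open A and C; minimum total cost 1257.

For any fixed open set, each neighborhood goes to its cheapest open site; total = fixed + service.
{A, C}: P→C 5·10=50, Q→C 5·21=105, R→A 8·14=112, S→C 12·21=252, T→C 4·23=92, U→A 10·22=220, V→A 8·12=96, W→C 2·22=44. Service 971; fixed 286; total 1257.
{B, C}: service 878 + fixed 426 = 1304
{C}: P→C 5·10=50, Q→C 5·21=105, R→C 12·14=168, S→C 12·21=252, T→C 4·23=92, U→C 13·22=286, V→C 13·12=156, W→C 2·22=44. Service 1153; fixed 170; total 1323.
{A, B, C}: P→B 3·10=30, Q→B 4·21=84, R→A 8·14=112, S→C 12·21=252, T→C 4·23=92, U→B 6·22=132, V→A 8·12=96, W→C 2·22=44. Service 842; fixed 542; total 1384.
No other subset beats 1257.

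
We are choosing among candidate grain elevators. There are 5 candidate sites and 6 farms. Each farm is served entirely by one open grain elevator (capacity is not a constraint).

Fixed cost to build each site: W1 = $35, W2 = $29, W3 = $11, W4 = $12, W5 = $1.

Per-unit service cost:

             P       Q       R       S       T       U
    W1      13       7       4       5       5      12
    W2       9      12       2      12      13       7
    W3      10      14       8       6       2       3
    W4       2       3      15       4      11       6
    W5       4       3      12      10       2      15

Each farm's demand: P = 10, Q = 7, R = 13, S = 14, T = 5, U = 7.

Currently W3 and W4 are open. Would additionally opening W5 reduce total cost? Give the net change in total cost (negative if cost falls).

Current service cost with {W3, W4}: 232.
Adding W5: each farm re-picks its cheapest; new service cost 232, saving 0.
Extra fixed cost: 1. Net change = 1 − 0 = 1.
(Totals: 255 → 256.)

No — net change +1 (cost rises by 1).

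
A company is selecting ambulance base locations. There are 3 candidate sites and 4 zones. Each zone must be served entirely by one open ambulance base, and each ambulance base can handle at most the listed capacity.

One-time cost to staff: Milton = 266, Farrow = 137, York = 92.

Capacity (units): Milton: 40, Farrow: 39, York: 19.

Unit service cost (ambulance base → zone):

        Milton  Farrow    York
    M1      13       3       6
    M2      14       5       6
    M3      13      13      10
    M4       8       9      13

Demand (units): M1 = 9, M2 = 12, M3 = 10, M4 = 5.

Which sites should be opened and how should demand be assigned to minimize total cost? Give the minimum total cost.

Minimum total cost: 399

Open {Farrow}: M1→Farrow 3·9=27, M2→Farrow 5·12=60, M3→Farrow 13·10=130, M4→Farrow 9·5=45.
Loads: Farrow carries 36/39. Service 262; fixed 137; total 399.
Next best feasible plan costs 461.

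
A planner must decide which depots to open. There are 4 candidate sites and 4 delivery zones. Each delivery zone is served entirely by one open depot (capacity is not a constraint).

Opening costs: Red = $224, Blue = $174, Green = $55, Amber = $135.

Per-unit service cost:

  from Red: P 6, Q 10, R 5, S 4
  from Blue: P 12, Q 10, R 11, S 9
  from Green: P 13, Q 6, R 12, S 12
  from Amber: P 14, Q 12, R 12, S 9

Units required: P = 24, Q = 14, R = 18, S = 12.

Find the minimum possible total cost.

Minimum total cost: 645

For any fixed open set, each delivery zone goes to its cheapest open site; total = fixed + service.
{Red, Green}: P→Red 6·24=144, Q→Green 6·14=84, R→Red 5·18=90, S→Red 4·12=48. Service 366; fixed 279; total 645.
{Red}: service 422 + fixed 224 = 646
{Red, Green, Amber}: service 366 + fixed 414 = 780
{Red, Blue, Green, Amber}: service 366 + fixed 588 = 954
No other subset beats 645.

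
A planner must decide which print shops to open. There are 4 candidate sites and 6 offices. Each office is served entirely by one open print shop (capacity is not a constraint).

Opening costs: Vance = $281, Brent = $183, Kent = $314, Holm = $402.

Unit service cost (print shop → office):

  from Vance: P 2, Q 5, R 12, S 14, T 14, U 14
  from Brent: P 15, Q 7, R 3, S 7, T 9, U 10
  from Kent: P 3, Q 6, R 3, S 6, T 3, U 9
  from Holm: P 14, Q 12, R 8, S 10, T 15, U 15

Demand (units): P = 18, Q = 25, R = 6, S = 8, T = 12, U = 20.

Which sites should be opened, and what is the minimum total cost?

Open Kent only; minimum total cost 800.

For any fixed open set, each office goes to its cheapest open site; total = fixed + service.
{Kent}: P→Kent 3·18=54, Q→Kent 6·25=150, R→Kent 3·6=18, S→Kent 6·8=48, T→Kent 3·12=36, U→Kent 9·20=180. Service 486; fixed 314; total 800.
{Brent, Kent}: service 486 + fixed 497 = 983
{Vance, Brent}: service 543 + fixed 464 = 1007
{Vance, Brent, Kent, Holm}: service 443 + fixed 1180 = 1623
No other subset beats 800.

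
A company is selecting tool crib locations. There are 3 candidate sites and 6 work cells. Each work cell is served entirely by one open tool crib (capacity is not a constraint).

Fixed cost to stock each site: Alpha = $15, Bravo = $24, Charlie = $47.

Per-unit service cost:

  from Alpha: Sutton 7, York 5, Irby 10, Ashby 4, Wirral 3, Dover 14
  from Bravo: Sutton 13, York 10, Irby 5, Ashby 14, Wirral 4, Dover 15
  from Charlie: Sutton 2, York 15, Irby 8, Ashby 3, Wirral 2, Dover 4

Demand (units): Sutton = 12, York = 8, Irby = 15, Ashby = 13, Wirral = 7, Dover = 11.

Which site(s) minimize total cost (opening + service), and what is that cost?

For any fixed open set, each work cell goes to its cheapest open site; total = fixed + service.
{Alpha, Bravo, Charlie}: Sutton→Charlie 2·12=24, York→Alpha 5·8=40, Irby→Bravo 5·15=75, Ashby→Charlie 3·13=39, Wirral→Charlie 2·7=14, Dover→Charlie 4·11=44. Service 236; fixed 86; total 322.
{Alpha, Charlie}: Sutton→Charlie 2·12=24, York→Alpha 5·8=40, Irby→Charlie 8·15=120, Ashby→Charlie 3·13=39, Wirral→Charlie 2·7=14, Dover→Charlie 4·11=44. Service 281; fixed 62; total 343.
{Bravo, Charlie}: service 276 + fixed 71 = 347
{Alpha}: service 501 + fixed 15 = 516
No other subset beats 322.

Open Alpha, Bravo and Charlie; minimum total cost 322.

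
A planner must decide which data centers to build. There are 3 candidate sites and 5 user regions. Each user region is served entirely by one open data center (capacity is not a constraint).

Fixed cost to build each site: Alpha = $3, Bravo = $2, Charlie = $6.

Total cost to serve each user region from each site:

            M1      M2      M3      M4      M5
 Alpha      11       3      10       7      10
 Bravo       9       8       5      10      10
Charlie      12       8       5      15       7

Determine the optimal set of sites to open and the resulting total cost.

Open Alpha and Bravo; minimum total cost 39.

For any fixed open set, each user region goes to its cheapest open site; total = fixed + service.
{Alpha, Bravo}: M1→Bravo 9, M2→Alpha 3, M3→Bravo 5, M4→Alpha 7, M5→Alpha 10. Service 34; fixed 5; total 39.
{Alpha, Bravo, Charlie}: service 31 + fixed 11 = 42
{Alpha, Charlie}: M1→Alpha 11, M2→Alpha 3, M3→Charlie 5, M4→Alpha 7, M5→Charlie 7. Service 33; fixed 9; total 42.
{Bravo}: service 42 + fixed 2 = 44
No other subset beats 39.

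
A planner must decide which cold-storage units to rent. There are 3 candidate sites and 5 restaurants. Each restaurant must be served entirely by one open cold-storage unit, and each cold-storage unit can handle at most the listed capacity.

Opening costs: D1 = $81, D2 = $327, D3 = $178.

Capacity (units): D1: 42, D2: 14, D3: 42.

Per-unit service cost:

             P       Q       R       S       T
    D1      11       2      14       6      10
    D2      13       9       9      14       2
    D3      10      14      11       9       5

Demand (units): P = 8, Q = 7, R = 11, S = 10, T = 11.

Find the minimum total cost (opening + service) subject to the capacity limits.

Minimum total cost: 589

Open {D1, D3}: P→D3 10·8=80, Q→D1 2·7=14, R→D3 11·11=121, S→D1 6·10=60, T→D3 5·11=55.
Loads: D1 carries 17/42, D3 carries 30/42. Service 330; fixed 259; total 589.
Next best feasible plan costs 597.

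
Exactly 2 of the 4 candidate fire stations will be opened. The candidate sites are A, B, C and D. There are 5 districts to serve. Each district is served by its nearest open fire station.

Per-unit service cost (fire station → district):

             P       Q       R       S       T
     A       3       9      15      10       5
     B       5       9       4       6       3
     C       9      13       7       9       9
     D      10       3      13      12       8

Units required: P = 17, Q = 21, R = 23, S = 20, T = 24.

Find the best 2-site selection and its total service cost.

With exactly 2 open, each district uses its cheapest among the chosen.
{B, D}: P→B 5·17=85, Q→D 3·21=63, R→B 4·23=92, S→B 6·20=120, T→B 3·24=72. Service cost 432.
{A, B}: service cost 524
{B, C}: service cost 558
Among all 6 size-2 choices, {B, D} is lowest.

Choose B and D; total service cost 432.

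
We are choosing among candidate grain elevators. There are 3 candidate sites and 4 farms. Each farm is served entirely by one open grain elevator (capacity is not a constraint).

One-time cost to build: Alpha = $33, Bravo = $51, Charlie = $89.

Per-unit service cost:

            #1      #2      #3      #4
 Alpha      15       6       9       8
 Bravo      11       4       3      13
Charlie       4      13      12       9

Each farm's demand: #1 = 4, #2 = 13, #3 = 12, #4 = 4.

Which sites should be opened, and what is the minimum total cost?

For any fixed open set, each farm goes to its cheapest open site; total = fixed + service.
{Bravo}: #1→Bravo 11·4=44, #2→Bravo 4·13=52, #3→Bravo 3·12=36, #4→Bravo 13·4=52. Service 184; fixed 51; total 235.
{Alpha, Bravo}: service 164 + fixed 84 = 248
{Bravo, Charlie}: service 140 + fixed 140 = 280
{Alpha, Bravo, Charlie}: #1→Charlie 4·4=16, #2→Bravo 4·13=52, #3→Bravo 3·12=36, #4→Alpha 8·4=32. Service 136; fixed 173; total 309.
(All 7 nonempty subsets were checked; Bravo only is lowest.)

Open Bravo only; minimum total cost 235.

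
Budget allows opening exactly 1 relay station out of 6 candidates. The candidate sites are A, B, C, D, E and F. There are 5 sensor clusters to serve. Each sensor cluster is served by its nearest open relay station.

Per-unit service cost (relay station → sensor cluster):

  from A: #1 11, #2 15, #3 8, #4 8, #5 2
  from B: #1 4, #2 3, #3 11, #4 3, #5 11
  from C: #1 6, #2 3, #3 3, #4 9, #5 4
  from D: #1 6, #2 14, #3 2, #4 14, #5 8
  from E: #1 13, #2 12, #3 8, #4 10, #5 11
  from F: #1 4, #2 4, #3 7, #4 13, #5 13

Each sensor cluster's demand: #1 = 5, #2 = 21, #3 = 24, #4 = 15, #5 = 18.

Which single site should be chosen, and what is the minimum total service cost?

With exactly 1 open, each sensor cluster uses its cheapest among the chosen.
{C}: #1→C 6·5=30, #2→C 3·21=63, #3→C 3·24=72, #4→C 9·15=135, #5→C 4·18=72. Service cost 372.
{B}: service cost 590
{F}: service cost 701
Among all 6 size-1 choices, {C} is lowest.

Choose C only; total service cost 372.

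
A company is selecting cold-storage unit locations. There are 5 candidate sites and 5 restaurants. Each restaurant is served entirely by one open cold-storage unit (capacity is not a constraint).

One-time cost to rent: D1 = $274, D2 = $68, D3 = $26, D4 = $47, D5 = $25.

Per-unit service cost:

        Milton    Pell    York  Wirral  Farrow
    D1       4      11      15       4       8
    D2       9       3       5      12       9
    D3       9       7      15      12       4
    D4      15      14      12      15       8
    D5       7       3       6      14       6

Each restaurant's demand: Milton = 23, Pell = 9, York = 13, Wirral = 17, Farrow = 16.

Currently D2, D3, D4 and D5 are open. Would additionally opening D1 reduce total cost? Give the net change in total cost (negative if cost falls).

Current service cost with {D2, D3, D4, D5}: 521.
Adding D1: each restaurant re-picks its cheapest; new service cost 316, saving 205.
Extra fixed cost: 274. Net change = 274 − 205 = 69.
(Totals: 687 → 756.)

No — net change +69 (cost rises by 69).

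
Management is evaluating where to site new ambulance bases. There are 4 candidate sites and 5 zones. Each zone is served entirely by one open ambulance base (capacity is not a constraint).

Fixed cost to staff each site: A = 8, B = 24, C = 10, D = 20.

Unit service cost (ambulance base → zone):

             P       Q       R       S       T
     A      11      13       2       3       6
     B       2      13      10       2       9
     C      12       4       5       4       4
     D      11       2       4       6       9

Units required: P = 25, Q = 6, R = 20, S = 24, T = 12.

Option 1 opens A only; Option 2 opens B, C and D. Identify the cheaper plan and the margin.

Option 1: {A}: P→A 11·25=275, Q→A 13·6=78, R→A 2·20=40, S→A 3·24=72, T→A 6·12=72. Service 537; fixed 8; total 545.
Option 2: {B, C, D}: P→B 2·25=50, Q→D 2·6=12, R→D 4·20=80, S→B 2·24=48, T→C 4·12=48. Service 238; fixed 54; total 292.
Difference: |545 − 292| = 253.

Option 2 is cheaper by 253.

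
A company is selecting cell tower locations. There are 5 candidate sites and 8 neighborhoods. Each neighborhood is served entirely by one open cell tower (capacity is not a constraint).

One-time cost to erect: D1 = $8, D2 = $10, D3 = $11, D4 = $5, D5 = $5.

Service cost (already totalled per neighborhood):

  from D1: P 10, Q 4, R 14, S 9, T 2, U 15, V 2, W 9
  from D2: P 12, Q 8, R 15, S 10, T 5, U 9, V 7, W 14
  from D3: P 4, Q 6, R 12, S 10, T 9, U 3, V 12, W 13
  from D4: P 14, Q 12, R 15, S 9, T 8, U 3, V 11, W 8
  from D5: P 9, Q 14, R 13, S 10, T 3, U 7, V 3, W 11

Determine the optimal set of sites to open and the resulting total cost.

For any fixed open set, each neighborhood goes to its cheapest open site; total = fixed + service.
{D1, D3}: P→D3 4, Q→D1 4, R→D3 12, S→D1 9, T→D1 2, U→D3 3, V→D1 2, W→D1 9. Service 45; fixed 19; total 64.
{D1, D4}: service 52 + fixed 13 = 65
{D1, D3, D4}: P→D3 4, Q→D1 4, R→D3 12, S→D1 9, T→D1 2, U→D3 3, V→D1 2, W→D4 8. Service 44; fixed 24; total 68.
{D1, D2, D3, D4, D5}: P→D3 4, Q→D1 4, R→D3 12, S→D1 9, T→D1 2, U→D3 3, V→D1 2, W→D4 8. Service 44; fixed 39; total 83.
No other subset beats 64.

Open D1 and D3; minimum total cost 64.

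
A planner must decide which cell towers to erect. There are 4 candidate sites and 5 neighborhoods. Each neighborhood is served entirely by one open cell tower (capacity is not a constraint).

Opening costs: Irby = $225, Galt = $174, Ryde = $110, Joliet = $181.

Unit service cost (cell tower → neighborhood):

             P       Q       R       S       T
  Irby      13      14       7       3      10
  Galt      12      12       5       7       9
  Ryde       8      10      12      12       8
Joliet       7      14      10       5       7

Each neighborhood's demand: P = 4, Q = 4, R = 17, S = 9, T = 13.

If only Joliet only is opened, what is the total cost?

Total cost: 571

Each neighborhood is assigned to its cheapest site among the open ones.
{Joliet}: P→Joliet 7·4=28, Q→Joliet 14·4=56, R→Joliet 10·17=170, S→Joliet 5·9=45, T→Joliet 7·13=91. Service 390; fixed 181; total 571.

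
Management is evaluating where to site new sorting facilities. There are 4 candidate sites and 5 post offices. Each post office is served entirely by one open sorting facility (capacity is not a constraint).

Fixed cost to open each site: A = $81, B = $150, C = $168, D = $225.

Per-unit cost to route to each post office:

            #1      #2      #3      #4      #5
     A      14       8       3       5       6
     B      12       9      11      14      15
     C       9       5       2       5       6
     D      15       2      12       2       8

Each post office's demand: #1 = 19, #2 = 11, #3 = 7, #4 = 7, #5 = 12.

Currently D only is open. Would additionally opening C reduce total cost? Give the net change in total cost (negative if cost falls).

Current service cost with {D}: 501.
Adding C: each post office re-picks its cheapest; new service cost 293, saving 208.
Extra fixed cost: 168. Net change = 168 − 208 = -40.
(Totals: 726 → 686.)

Yes — net change −40 (cost falls by 40).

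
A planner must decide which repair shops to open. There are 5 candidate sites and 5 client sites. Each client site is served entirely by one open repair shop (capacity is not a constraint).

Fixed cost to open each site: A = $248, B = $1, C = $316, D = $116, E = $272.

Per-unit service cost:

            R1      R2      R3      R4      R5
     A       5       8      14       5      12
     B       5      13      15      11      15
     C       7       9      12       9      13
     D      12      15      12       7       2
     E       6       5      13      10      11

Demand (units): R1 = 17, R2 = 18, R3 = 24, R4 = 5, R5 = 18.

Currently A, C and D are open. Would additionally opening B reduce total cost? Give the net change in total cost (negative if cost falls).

Current service cost with {A, C, D}: 578.
Adding B: each client site re-picks its cheapest; new service cost 578, saving 0.
Extra fixed cost: 1. Net change = 1 − 0 = 1.
(Totals: 1258 → 1259.)

No — net change +1 (cost rises by 1).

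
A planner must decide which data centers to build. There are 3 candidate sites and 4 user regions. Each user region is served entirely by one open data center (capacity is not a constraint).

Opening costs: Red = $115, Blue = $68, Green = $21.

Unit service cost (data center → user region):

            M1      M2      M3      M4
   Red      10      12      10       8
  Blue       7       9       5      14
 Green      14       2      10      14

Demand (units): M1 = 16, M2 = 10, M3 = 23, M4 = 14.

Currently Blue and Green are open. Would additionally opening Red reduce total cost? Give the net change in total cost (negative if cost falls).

No — net change +31 (cost rises by 31).

Current service cost with {Blue, Green}: 443.
Adding Red: each user region re-picks its cheapest; new service cost 359, saving 84.
Extra fixed cost: 115. Net change = 115 − 84 = 31.
(Totals: 532 → 563.)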